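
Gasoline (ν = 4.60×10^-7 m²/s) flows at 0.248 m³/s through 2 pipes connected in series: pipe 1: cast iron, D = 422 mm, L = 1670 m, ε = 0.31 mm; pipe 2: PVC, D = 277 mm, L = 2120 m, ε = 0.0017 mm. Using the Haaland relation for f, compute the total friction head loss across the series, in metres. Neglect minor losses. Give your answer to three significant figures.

Pipe 1: V = 1.773 m/s, Re = 1.63×10^6, ε/D = 7.35×10^-4, f = 0.01848, h_1 = f(L/D)V²/2g = 11.72 m
Pipe 2: V = 4.115 m/s, Re = 2.48×10^6, ε/D = 6.14×10^-6, f = 0.01021, h_2 = f(L/D)V²/2g = 67.42 m
Series → Q common, losses add: H = Σh = 79.15 m

H ≈ 79.1 m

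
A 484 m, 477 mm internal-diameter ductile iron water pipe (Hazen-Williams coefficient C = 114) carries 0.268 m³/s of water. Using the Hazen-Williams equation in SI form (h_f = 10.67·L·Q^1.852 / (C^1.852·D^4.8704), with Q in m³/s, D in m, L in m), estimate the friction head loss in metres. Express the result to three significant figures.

h_f = 10.67·484·0.268^1.852 / (114^1.852·0.477^4.8704) = 2.572 m

h_f ≈ 2.57 m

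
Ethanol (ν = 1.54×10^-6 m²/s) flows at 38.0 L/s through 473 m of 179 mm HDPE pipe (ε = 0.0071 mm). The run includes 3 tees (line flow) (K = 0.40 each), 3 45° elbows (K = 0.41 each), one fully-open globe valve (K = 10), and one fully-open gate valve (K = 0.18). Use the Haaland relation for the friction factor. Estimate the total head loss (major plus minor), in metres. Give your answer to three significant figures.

H_L ≈ 6.42 m

V = 4Q/(πD²) = 1.510 m/s; V²/2g = 0.1162 m
Re = 1.76×10^5, ε/D = 3.97×10^-5 → f = 0.01614 (Haaland)
Major: h_f = f(L/D)·V²/2g = 0.01614·2642·0.1162 = 4.956 m
Minor: ΣK = 12.6; h_m = ΣK·V²/2g = 1.466 m
Total H_L = 4.956 + 1.466 = 6.422 m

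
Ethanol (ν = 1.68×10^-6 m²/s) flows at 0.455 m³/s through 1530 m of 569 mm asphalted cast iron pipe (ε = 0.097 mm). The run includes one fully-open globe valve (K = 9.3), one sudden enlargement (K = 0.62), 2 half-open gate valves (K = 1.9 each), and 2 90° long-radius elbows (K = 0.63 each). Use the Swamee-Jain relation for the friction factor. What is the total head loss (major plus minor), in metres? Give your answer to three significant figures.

H_L ≈ 9.01 m

V = 4Q/(πD²) = 1.789 m/s; V²/2g = 0.1632 m
Re = 6.06×10^5, ε/D = 1.70×10^-4 → f = 0.01497 (Swamee-Jain)
Major: h_f = f(L/D)·V²/2g = 0.01497·2689·0.1632 = 6.569 m
Minor: ΣK = 15.0; h_m = ΣK·V²/2g = 2.445 m
Total H_L = 6.569 + 2.445 = 9.014 m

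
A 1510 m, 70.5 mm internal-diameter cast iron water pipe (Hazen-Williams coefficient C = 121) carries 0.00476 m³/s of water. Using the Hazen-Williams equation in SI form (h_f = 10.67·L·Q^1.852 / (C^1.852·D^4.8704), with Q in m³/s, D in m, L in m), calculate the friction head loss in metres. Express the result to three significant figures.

h_f = 10.67·1510·0.00476^1.852 / (121^1.852·0.0705^4.8704) = 45.55 m

h_f ≈ 45.6 m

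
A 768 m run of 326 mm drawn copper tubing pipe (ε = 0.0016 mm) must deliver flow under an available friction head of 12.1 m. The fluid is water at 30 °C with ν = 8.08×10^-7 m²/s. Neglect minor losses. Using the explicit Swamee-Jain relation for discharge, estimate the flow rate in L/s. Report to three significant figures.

Swamee-Jain (Type II): Q = -0.965·√(gD⁵h_f/L)·ln[ε/(3.7D) + √(3.17ν²L/(gD³h_f))]
√(gD⁵h_f/L) = √(9.81·0.326⁵·12.1/768) = 0.02386
ε/(3.7D) = 1.33×10^-6; √(3.17ν²L/(gD³h_f)) = 1.97×10^-5
Q = -0.965·0.02386·ln(2.099×10^-5) = 0.2480 m³/s
Check: V = 2.97 m/s, Re = 1.20×10^6, f = 0.01140, h_f = 12.1 m ≈ 12.1 m ✓

Q ≈ 248 L/s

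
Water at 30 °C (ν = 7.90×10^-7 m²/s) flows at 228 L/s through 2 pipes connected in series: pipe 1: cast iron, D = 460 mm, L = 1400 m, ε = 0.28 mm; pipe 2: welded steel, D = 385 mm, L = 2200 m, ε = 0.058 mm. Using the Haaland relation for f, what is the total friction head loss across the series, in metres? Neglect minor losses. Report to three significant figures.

Pipe 1: V = 1.372 m/s, Re = 7.99×10^5, ε/D = 6.09×10^-4, f = 0.01797, h_1 = f(L/D)V²/2g = 5.247 m
Pipe 2: V = 1.958 m/s, Re = 9.54×10^5, ε/D = 1.51×10^-4, f = 0.01406, h_2 = f(L/D)V²/2g = 15.70 m
Series → Q common, losses add: H = Σh = 20.95 m

H ≈ 21.0 m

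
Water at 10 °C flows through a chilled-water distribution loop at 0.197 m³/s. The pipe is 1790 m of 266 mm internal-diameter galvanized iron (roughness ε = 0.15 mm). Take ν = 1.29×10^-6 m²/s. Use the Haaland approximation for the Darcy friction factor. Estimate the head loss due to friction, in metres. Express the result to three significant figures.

h_f ≈ 76.5 m

V = 4Q/(πD²) = 4·0.197/(π·0.266²) = 3.545 m/s
Re = VD/ν = 3.545·0.266/1.29×10^-6 = 7.31×10^5 → turbulent
ε/D = 0.15/266 = 5.64×10^-4
Haaland: f = 0.01774
h_f = f(L/D)V²/(2g) = 0.01774·(1790/0.266)·3.545²/(2·9.81) = 76.45 m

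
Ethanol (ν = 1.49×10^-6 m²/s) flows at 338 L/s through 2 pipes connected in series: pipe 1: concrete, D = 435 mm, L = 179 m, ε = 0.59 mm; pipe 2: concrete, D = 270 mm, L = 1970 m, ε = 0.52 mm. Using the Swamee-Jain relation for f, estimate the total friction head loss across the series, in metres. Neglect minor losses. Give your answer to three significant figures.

Pipe 1: V = 2.274 m/s, Re = 6.64×10^5, ε/D = 0.00136, f = 0.02165, h_1 = f(L/D)V²/2g = 2.348 m
Pipe 2: V = 5.903 m/s, Re = 1.07×10^6, ε/D = 0.00193, f = 0.02344, h_2 = f(L/D)V²/2g = 303.7 m
Series → Q common, losses add: H = Σh = 306.1 m

H ≈ 306 m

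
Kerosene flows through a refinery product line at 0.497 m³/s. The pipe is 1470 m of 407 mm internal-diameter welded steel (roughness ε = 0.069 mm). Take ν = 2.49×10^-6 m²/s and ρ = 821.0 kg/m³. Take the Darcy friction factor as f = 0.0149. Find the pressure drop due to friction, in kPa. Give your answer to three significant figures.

Δp ≈ 322 kPa

V = 4Q/(πD²) = 4·0.497/(π·0.407²) = 3.820 m/s
h_f = f(L/D)V²/(2g) = 0.01490·(1470/0.407)·3.820²/(2·9.81) = 40.03 m
Δp = ρg·h_f = 821.0·9.81·40.03 = 322.4 kPa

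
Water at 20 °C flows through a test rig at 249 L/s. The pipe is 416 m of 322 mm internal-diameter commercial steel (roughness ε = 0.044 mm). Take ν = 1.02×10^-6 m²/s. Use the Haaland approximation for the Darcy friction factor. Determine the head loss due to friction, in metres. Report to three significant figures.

h_f ≈ 8.54 m

V = 4Q/(πD²) = 4·0.249/(π·0.322²) = 3.058 m/s
Re = VD/ν = 3.058·0.322/1.02×10^-6 = 9.65×10^5 → turbulent
ε/D = 0.044/322 = 1.37×10^-4
Haaland: f = 0.01387
h_f = f(L/D)V²/(2g) = 0.01387·(416/0.322)·3.058²/(2·9.81) = 8.538 m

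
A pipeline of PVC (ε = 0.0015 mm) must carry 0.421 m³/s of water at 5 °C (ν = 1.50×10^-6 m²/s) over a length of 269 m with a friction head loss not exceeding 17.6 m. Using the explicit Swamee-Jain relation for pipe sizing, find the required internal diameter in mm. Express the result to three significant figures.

Swamee-Jain (Type III): D = 0.66·[ε^1.25·(LQ²/(gh_f))^4.75 + ν·Q^9.4·(L/(gh_f))^5.2]^0.04
LQ²/(gh_f) = 0.2761; L/(gh_f) = 1.558
Term 1 = ε^1.25·(…)^4.75 = 1.16×10^-10; Term 2 = ν·Q^9.4·(…)^5.2 = 4.42×10^-9
D = 0.66·(1.16×10^-10 + 4.42×10^-9)^0.04 = 0.3061 m = 306 mm
Check: V = 5.72 m/s, Re = 1.17×10^6, f = 0.01145, h_f = 16.8 m ≈ 17.6 m ✓

D ≈ 306 mm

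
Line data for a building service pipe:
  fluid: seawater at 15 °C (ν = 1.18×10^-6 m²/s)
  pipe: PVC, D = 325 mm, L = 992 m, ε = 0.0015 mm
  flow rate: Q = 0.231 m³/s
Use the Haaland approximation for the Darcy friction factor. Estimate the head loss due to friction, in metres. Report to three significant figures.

h_f ≈ 14.7 m

V = 4Q/(πD²) = 4·0.231/(π·0.325²) = 2.785 m/s
Re = VD/ν = 2.785·0.325/1.18×10^-6 = 7.67×10^5 → turbulent
ε/D = 0.0015/325 = 4.62×10^-6
Haaland: f = 0.01219
h_f = f(L/D)V²/(2g) = 0.01219·(992/0.325)·2.785²/(2·9.81) = 14.70 m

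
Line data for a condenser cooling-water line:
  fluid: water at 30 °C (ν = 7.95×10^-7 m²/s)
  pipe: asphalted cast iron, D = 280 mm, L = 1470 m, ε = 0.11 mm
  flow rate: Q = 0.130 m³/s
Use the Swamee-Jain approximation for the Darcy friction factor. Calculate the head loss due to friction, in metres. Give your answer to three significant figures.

V = 4Q/(πD²) = 4·0.130/(π·0.280²) = 2.111 m/s
Re = VD/ν = 2.111·0.280/7.95×10^-7 = 7.44×10^5 → turbulent
ε/D = 0.11/280 = 3.93×10^-4
Swamee-Jain: f = 0.01672
h_f = f(L/D)V²/(2g) = 0.01672·(1470/0.280)·2.111²/(2·9.81) = 19.95 m

h_f ≈ 19.9 m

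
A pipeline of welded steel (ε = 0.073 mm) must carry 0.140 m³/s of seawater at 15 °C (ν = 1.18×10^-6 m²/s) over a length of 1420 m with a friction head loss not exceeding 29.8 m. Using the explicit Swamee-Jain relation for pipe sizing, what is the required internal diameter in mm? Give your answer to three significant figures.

D ≈ 266 mm

Swamee-Jain (Type III): D = 0.66·[ε^1.25·(LQ²/(gh_f))^4.75 + ν·Q^9.4·(L/(gh_f))^5.2]^0.04
LQ²/(gh_f) = 0.09520; L/(gh_f) = 4.857
Term 1 = ε^1.25·(…)^4.75 = 9.50×10^-11; Term 2 = ν·Q^9.4·(…)^5.2 = 4.12×10^-11
D = 0.66·(9.50×10^-11 + 4.12×10^-11)^0.04 = 0.2660 m = 266 mm
Check: V = 2.52 m/s, Re = 5.68×10^5, f = 0.01602, h_f = 27.7 m ≈ 29.8 m ✓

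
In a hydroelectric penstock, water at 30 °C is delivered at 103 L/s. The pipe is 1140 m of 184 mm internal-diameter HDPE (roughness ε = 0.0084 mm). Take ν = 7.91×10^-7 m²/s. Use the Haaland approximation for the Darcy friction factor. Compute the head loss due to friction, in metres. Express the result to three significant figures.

h_f ≈ 59.7 m

V = 4Q/(πD²) = 4·0.103/(π·0.184²) = 3.874 m/s
Re = VD/ν = 3.874·0.184/7.91×10^-7 = 9.01×10^5 → turbulent
ε/D = 0.0084/184 = 4.57×10^-5
Haaland: f = 0.01260
h_f = f(L/D)V²/(2g) = 0.01260·(1140/0.184)·3.874²/(2·9.81) = 59.68 m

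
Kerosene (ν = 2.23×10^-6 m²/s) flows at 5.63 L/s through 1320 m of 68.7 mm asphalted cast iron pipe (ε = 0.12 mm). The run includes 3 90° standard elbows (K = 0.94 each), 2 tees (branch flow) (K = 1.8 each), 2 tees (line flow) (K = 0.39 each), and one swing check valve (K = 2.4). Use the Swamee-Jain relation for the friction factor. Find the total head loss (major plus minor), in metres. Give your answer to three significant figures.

H_L ≈ 60.7 m

V = 4Q/(πD²) = 1.519 m/s; V²/2g = 0.1176 m
Re = 4.68×10^4, ε/D = 0.00175 → f = 0.02635 (Swamee-Jain)
Major: h_f = f(L/D)·V²/2g = 0.02635·19214·0.1176 = 59.53 m
Minor: ΣK = 9.60; h_m = ΣK·V²/2g = 1.129 m
Total H_L = 59.53 + 1.129 = 60.66 m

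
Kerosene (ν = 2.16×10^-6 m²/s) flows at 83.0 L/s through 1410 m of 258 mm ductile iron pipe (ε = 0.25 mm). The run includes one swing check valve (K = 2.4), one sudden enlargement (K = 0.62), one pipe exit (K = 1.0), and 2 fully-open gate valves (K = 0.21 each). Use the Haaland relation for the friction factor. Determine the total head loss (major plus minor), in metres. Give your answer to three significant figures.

H_L ≈ 15.2 m

V = 4Q/(πD²) = 1.588 m/s; V²/2g = 0.1285 m
Re = 1.90×10^5, ε/D = 9.69×10^-4 → f = 0.02085 (Haaland)
Major: h_f = f(L/D)·V²/2g = 0.02085·5465·0.1285 = 14.64 m
Minor: ΣK = 4.44; h_m = ΣK·V²/2g = 0.5704 m
Total H_L = 14.64 + 0.5704 = 15.21 m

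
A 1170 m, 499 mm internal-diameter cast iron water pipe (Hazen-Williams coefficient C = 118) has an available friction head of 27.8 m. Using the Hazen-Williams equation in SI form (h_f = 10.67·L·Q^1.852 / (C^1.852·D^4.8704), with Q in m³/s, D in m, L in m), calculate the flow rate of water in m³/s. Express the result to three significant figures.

Q ≈ 0.701 m³/s

Rearranging: Q = [h_f·C^1.852·D^4.8704 / (10.67·L)]^(1/1.852)
Q = [27.8·118^1.852·0.499^4.8704 / (10.67·1170)]^0.540 = 0.7012 m³/s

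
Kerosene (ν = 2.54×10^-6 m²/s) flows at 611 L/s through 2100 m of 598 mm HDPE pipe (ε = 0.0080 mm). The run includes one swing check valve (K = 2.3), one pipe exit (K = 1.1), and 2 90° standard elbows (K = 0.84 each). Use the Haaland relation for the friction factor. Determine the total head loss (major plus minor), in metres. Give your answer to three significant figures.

V = 4Q/(πD²) = 2.175 m/s; V²/2g = 0.2412 m
Re = 5.12×10^5, ε/D = 1.34×10^-5 → f = 0.01316 (Haaland)
Major: h_f = f(L/D)·V²/2g = 0.01316·3512·0.2412 = 11.15 m
Minor: ΣK = 5.08; h_m = ΣK·V²/2g = 1.225 m
Total H_L = 11.15 + 1.225 = 12.38 m

H_L ≈ 12.4 m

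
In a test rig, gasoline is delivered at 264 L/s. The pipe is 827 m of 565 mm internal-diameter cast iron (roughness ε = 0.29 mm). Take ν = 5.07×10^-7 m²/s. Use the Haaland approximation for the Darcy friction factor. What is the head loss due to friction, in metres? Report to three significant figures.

h_f ≈ 1.42 m

V = 4Q/(πD²) = 4·0.264/(π·0.565²) = 1.053 m/s
Re = VD/ν = 1.053·0.565/5.07×10^-7 = 1.17×10^6 → turbulent
ε/D = 0.29/565 = 5.13×10^-4
Haaland: f = 0.01720
h_f = f(L/D)V²/(2g) = 0.01720·(827/0.565)·1.053²/(2·9.81) = 1.423 m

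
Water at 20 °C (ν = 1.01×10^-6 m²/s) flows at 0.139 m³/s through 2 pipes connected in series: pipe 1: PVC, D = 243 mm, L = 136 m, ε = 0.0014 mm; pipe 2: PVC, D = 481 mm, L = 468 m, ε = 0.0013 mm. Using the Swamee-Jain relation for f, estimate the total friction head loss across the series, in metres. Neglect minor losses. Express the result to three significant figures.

Pipe 1: V = 2.997 m/s, Re = 7.21×10^5, ε/D = 5.76×10^-6, f = 0.01239, h_1 = f(L/D)V²/2g = 3.175 m
Pipe 2: V = 0.7650 m/s, Re = 3.64×10^5, ε/D = 2.70×10^-6, f = 0.01390, h_2 = f(L/D)V²/2g = 0.4034 m
Series → Q common, losses add: H = Σh = 3.579 m

H ≈ 3.58 m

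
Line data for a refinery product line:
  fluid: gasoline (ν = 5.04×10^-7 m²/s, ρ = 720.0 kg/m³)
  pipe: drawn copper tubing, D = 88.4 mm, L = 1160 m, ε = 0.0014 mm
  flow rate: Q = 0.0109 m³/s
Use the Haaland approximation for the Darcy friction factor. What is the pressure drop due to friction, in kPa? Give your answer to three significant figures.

V = 4Q/(πD²) = 4·0.0109/(π·0.0884²) = 1.776 m/s
Re = VD/ν = 1.776·0.0884/5.04×10^-7 = 3.11×10^5 → turbulent
ε/D = 0.0014/88.4 = 1.58×10^-5
Haaland: f = 0.01438
h_f = f(L/D)V²/(2g) = 0.01438·(1160/0.0884)·1.776²/(2·9.81) = 30.32 m
Δp = ρg·h_f = 720.0·9.81·30.32 = 214.2 kPa

Δp ≈ 214 kPa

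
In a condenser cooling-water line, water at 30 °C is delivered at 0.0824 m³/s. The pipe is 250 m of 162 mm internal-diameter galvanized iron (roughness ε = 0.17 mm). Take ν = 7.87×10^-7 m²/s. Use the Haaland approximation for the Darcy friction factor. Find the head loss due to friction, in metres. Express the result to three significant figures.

h_f ≈ 25.4 m

V = 4Q/(πD²) = 4·0.0824/(π·0.162²) = 3.998 m/s
Re = VD/ν = 3.998·0.162/7.87×10^-7 = 8.23×10^5 → turbulent
ε/D = 0.17/162 = 0.00105
Haaland: f = 0.02022
h_f = f(L/D)V²/(2g) = 0.02022·(250/0.162)·3.998²/(2·9.81) = 25.42 m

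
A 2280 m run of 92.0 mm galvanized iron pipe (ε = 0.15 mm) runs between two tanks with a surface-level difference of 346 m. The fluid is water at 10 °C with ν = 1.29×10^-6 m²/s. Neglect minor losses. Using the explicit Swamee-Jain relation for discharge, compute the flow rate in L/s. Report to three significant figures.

Q ≈ 22.9 L/s

Swamee-Jain (Type II): Q = -0.965·√(gD⁵h_f/L)·ln[ε/(3.7D) + √(3.17ν²L/(gD³h_f))]
√(gD⁵h_f/L) = √(9.81·0.0920⁵·346/2280) = 0.003132
ε/(3.7D) = 4.41×10^-4; √(3.17ν²L/(gD³h_f)) = 6.75×10^-5
Q = -0.965·0.003132·ln(5.081×10^-4) = 0.02293 m³/s
Check: V = 3.45 m/s, Re = 2.46×10^5, f = 0.02320, h_f = 349 m ≈ 346 m ✓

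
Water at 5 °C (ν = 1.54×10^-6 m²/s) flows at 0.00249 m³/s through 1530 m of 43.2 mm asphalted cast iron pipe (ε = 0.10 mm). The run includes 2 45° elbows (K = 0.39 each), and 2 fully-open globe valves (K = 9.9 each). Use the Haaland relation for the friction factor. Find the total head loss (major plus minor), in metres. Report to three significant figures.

H_L ≈ 144 m

V = 4Q/(πD²) = 1.699 m/s; V²/2g = 0.1471 m
Re = 4.77×10^4, ε/D = 0.00231 → f = 0.02711 (Haaland)
Major: h_f = f(L/D)·V²/2g = 0.02711·35417·0.1471 = 141.2 m
Minor: ΣK = 20.6; h_m = ΣK·V²/2g = 3.027 m
Total H_L = 141.2 + 3.027 = 144.3 m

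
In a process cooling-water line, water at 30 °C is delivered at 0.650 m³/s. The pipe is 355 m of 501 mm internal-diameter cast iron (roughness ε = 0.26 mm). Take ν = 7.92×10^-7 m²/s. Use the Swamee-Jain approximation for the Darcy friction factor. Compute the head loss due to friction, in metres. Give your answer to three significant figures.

h_f ≈ 6.73 m

V = 4Q/(πD²) = 4·0.650/(π·0.501²) = 3.297 m/s
Re = VD/ν = 3.297·0.501/7.92×10^-7 = 2.09×10^6 → turbulent
ε/D = 0.26/501 = 5.19×10^-4
Swamee-Jain: f = 0.01715
h_f = f(L/D)V²/(2g) = 0.01715·(355/0.501)·3.297²/(2·9.81) = 6.734 m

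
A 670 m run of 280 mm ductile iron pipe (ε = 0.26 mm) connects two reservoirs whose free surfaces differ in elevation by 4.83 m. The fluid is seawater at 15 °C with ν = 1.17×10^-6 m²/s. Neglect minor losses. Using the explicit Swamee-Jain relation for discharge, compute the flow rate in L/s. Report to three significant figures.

Q ≈ 86.2 L/s

Swamee-Jain (Type II): Q = -0.965·√(gD⁵h_f/L)·ln[ε/(3.7D) + √(3.17ν²L/(gD³h_f))]
√(gD⁵h_f/L) = √(9.81·0.280⁵·4.83/670) = 0.01103
ε/(3.7D) = 2.51×10^-4; √(3.17ν²L/(gD³h_f)) = 5.29×10^-5
Q = -0.965·0.01103·ln(3.038×10^-4) = 0.08622 m³/s
Check: V = 1.40 m/s, Re = 3.35×10^5, f = 0.02034, h_f = 4.86 m ≈ 4.83 m ✓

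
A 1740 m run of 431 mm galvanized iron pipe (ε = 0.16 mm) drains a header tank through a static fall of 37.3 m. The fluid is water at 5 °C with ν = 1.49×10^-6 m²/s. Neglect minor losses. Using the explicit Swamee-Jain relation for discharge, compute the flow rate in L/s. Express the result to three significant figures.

Q ≈ 487 L/s

Swamee-Jain (Type II): Q = -0.965·√(gD⁵h_f/L)·ln[ε/(3.7D) + √(3.17ν²L/(gD³h_f))]
√(gD⁵h_f/L) = √(9.81·0.431⁵·37.3/1740) = 0.05593
ε/(3.7D) = 1.00×10^-4; √(3.17ν²L/(gD³h_f)) = 2.04×10^-5
Q = -0.965·0.05593·ln(1.208×10^-4) = 0.4869 m³/s
Check: V = 3.34 m/s, Re = 9.65×10^5, f = 0.01638, h_f = 37.5 m ≈ 37.3 m ✓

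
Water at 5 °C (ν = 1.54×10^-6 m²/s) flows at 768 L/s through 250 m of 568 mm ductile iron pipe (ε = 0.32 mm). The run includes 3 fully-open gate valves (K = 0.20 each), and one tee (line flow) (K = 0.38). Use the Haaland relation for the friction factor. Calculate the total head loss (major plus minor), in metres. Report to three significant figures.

H_L ≈ 4.08 m

V = 4Q/(πD²) = 3.031 m/s; V²/2g = 0.4682 m
Re = 1.12×10^6, ε/D = 5.63×10^-4 → f = 0.01755 (Haaland)
Major: h_f = f(L/D)·V²/2g = 0.01755·440.1·0.4682 = 3.617 m
Minor: ΣK = 0.980; h_m = ΣK·V²/2g = 0.4589 m
Total H_L = 3.617 + 0.4589 = 4.076 m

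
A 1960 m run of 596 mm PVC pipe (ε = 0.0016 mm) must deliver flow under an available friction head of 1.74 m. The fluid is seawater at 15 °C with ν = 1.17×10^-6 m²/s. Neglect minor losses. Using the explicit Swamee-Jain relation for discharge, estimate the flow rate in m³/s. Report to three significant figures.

Q ≈ 0.245 m³/s

Swamee-Jain (Type II): Q = -0.965·√(gD⁵h_f/L)·ln[ε/(3.7D) + √(3.17ν²L/(gD³h_f))]
√(gD⁵h_f/L) = √(9.81·0.596⁵·1.74/1960) = 0.02559
ε/(3.7D) = 7.26×10^-7; √(3.17ν²L/(gD³h_f)) = 4.85×10^-5
Q = -0.965·0.02559·ln(4.924×10^-5) = 0.2450 m³/s
Check: V = 0.878 m/s, Re = 4.47×10^5, f = 0.01340, h_f = 1.73 m ≈ 1.74 m ✓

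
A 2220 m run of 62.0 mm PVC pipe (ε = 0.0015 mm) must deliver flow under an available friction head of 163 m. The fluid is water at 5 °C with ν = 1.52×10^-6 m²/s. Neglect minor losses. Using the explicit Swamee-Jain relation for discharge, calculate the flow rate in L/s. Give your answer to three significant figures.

Swamee-Jain (Type II): Q = -0.965·√(gD⁵h_f/L)·ln[ε/(3.7D) + √(3.17ν²L/(gD³h_f))]
√(gD⁵h_f/L) = √(9.81·0.0620⁵·163/2220) = 8.123×10^-4
ε/(3.7D) = 6.54×10^-6; √(3.17ν²L/(gD³h_f)) = 2.07×10^-4
Q = -0.965·8.123×10^-4·ln(2.131×10^-4) = 0.006627 m³/s
Check: V = 2.20 m/s, Re = 8.95×10^4, f = 0.01842, h_f = 162 m ≈ 163 m ✓

Q ≈ 6.63 L/s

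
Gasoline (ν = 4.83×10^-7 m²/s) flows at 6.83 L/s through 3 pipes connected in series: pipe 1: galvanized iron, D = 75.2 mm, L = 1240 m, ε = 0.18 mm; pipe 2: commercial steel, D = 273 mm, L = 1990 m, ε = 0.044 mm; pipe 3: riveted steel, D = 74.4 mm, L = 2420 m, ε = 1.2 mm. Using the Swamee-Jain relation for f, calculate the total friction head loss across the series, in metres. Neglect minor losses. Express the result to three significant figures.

H ≈ 235 m

Pipe 1: V = 1.538 m/s, Re = 2.39×10^5, ε/D = 0.00239, f = 0.02541, h_1 = f(L/D)V²/2g = 50.49 m
Pipe 2: V = 0.1167 m/s, Re = 6.60×10^4, ε/D = 1.61×10^-4, f = 0.02027, h_2 = f(L/D)V²/2g = 0.1025 m
Pipe 3: V = 1.571 m/s, Re = 2.42×10^5, ε/D = 0.0161, f = 0.04517, h_3 = f(L/D)V²/2g = 184.8 m
Series → Q common, losses add: H = Σh = 235.4 m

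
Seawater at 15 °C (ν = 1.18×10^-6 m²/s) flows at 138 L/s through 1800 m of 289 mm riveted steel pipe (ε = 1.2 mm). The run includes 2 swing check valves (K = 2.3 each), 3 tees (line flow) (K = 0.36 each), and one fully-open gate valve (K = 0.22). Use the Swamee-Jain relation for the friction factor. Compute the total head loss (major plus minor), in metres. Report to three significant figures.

H_L ≈ 42.1 m

V = 4Q/(πD²) = 2.104 m/s; V²/2g = 0.2256 m
Re = 5.15×10^5, ε/D = 0.00415 → f = 0.02904 (Swamee-Jain)
Major: h_f = f(L/D)·V²/2g = 0.02904·6228·0.2256 = 40.80 m
Minor: ΣK = 5.90; h_m = ΣK·V²/2g = 1.331 m
Total H_L = 40.80 + 1.331 = 42.13 m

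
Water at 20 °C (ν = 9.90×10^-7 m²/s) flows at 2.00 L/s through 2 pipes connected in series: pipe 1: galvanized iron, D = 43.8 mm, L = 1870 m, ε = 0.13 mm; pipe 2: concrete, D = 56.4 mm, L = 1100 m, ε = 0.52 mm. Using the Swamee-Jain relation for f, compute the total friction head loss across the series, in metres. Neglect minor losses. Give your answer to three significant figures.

Pipe 1: V = 1.327 m/s, Re = 5.87×10^4, ε/D = 0.00297, f = 0.02852, h_1 = f(L/D)V²/2g = 109.4 m
Pipe 2: V = 0.8005 m/s, Re = 4.56×10^4, ε/D = 0.00922, f = 0.03864, h_2 = f(L/D)V²/2g = 24.61 m
Series → Q common, losses add: H = Σh = 134.0 m

H ≈ 134 m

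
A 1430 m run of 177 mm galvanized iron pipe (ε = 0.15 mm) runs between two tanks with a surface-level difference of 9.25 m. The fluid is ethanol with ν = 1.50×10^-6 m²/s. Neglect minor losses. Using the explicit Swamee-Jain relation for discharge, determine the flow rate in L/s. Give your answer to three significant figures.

Q ≈ 25.3 L/s

Swamee-Jain (Type II): Q = -0.965·√(gD⁵h_f/L)·ln[ε/(3.7D) + √(3.17ν²L/(gD³h_f))]
√(gD⁵h_f/L) = √(9.81·0.177⁵·9.25/1430) = 0.003320
ε/(3.7D) = 2.29×10^-4; √(3.17ν²L/(gD³h_f)) = 1.42×10^-4
Q = -0.965·0.003320·ln(3.714×10^-4) = 0.02531 m³/s
Check: V = 1.03 m/s, Re = 1.21×10^5, f = 0.02139, h_f = 9.32 m ≈ 9.25 m ✓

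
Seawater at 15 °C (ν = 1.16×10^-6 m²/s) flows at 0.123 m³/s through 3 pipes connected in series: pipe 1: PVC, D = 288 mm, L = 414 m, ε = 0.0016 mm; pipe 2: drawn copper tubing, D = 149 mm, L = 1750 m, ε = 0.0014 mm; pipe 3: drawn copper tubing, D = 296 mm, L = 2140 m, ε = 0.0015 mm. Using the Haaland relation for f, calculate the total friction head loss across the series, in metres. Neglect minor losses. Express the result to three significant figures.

H ≈ 375 m

Pipe 1: V = 1.888 m/s, Re = 4.69×10^5, ε/D = 5.56×10^-6, f = 0.01327, h_1 = f(L/D)V²/2g = 3.467 m
Pipe 2: V = 7.054 m/s, Re = 9.06×10^5, ε/D = 9.40×10^-6, f = 0.01194, h_2 = f(L/D)V²/2g = 355.6 m
Pipe 3: V = 1.787 m/s, Re = 4.56×10^5, ε/D = 5.07×10^-6, f = 0.01333, h_3 = f(L/D)V²/2g = 15.70 m
Series → Q common, losses add: H = Σh = 374.8 m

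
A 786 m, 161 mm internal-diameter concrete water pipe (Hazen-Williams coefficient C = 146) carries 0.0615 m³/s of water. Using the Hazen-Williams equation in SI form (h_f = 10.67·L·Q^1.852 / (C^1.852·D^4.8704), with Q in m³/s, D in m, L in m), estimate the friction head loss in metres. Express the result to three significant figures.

h_f ≈ 34.3 m

h_f = 10.67·786·0.0615^1.852 / (146^1.852·0.161^4.8704) = 34.30 m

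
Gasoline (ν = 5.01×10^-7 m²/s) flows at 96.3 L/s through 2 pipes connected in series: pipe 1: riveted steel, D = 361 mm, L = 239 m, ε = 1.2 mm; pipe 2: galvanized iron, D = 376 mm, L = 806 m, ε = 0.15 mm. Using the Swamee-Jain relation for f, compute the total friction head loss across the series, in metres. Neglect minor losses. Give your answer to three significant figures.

Pipe 1: V = 0.9409 m/s, Re = 6.78×10^5, ε/D = 0.00332, f = 0.02721, h_1 = f(L/D)V²/2g = 0.8128 m
Pipe 2: V = 0.8673 m/s, Re = 6.51×10^5, ε/D = 3.99×10^-4, f = 0.01687, h_2 = f(L/D)V²/2g = 1.387 m
Series → Q common, losses add: H = Σh = 2.199 m

H ≈ 2.20 m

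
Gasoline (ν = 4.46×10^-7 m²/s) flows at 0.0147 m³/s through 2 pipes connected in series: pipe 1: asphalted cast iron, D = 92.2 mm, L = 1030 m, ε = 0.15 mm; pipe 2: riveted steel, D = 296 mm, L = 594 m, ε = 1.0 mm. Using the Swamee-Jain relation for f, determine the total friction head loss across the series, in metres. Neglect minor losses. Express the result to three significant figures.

H ≈ 63.0 m

Pipe 1: V = 2.202 m/s, Re = 4.55×10^5, ε/D = 0.00163, f = 0.02277, h_1 = f(L/D)V²/2g = 62.86 m
Pipe 2: V = 0.2136 m/s, Re = 1.42×10^5, ε/D = 0.00338, f = 0.02814, h_2 = f(L/D)V²/2g = 0.1313 m
Series → Q common, losses add: H = Σh = 62.99 m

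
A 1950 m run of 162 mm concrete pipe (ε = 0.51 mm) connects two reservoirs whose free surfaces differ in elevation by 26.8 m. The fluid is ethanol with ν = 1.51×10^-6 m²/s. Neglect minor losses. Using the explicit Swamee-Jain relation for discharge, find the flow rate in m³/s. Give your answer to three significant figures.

Swamee-Jain (Type II): Q = -0.965·√(gD⁵h_f/L)·ln[ε/(3.7D) + √(3.17ν²L/(gD³h_f))]
√(gD⁵h_f/L) = √(9.81·0.162⁵·26.8/1950) = 0.003879
ε/(3.7D) = 8.51×10^-4; √(3.17ν²L/(gD³h_f)) = 1.12×10^-4
Q = -0.965·0.003879·ln(9.631×10^-4) = 0.02600 m³/s
Check: V = 1.26 m/s, Re = 1.35×10^5, f = 0.02769, h_f = 27.0 m ≈ 26.8 m ✓

Q ≈ 0.0260 m³/s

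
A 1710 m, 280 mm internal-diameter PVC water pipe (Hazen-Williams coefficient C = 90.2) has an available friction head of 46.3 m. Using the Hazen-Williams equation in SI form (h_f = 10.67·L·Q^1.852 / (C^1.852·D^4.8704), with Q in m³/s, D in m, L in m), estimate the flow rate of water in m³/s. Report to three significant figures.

Q ≈ 0.126 m³/s

Rearranging: Q = [h_f·C^1.852·D^4.8704 / (10.67·L)]^(1/1.852)
Q = [46.3·90.2^1.852·0.280^4.8704 / (10.67·1710)]^0.540 = 0.1258 m³/s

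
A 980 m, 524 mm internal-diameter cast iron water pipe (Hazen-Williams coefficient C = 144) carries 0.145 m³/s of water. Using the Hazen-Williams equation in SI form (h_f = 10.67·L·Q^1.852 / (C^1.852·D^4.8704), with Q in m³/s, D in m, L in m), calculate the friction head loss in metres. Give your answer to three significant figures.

h_f = 10.67·980·0.145^1.852 / (144^1.852·0.524^4.8704) = 0.6854 m

h_f ≈ 0.685 m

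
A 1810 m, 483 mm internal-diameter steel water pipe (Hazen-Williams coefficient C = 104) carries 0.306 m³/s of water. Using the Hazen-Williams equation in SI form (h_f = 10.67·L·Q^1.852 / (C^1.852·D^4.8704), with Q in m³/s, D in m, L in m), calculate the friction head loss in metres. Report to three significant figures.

h_f = 10.67·1810·0.306^1.852 / (104^1.852·0.483^4.8704) = 13.71 m

h_f ≈ 13.7 m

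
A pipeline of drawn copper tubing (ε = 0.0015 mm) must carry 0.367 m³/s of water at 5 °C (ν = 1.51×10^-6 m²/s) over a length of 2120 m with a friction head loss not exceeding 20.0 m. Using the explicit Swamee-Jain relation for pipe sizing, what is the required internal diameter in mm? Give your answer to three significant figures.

Swamee-Jain (Type III): D = 0.66·[ε^1.25·(LQ²/(gh_f))^4.75 + ν·Q^9.4·(L/(gh_f))^5.2]^0.04
LQ²/(gh_f) = 1.455; L/(gh_f) = 10.81
Term 1 = ε^1.25·(…)^4.75 = 3.12×10^-7; Term 2 = ν·Q^9.4·(…)^5.2 = 2.90×10^-5
D = 0.66·(3.12×10^-7 + 2.90×10^-5)^0.04 = 0.4347 m = 435 mm
Check: V = 2.47 m/s, Re = 7.12×10^5, f = 0.01237, h_f = 18.8 m ≈ 20.0 m ✓

D ≈ 435 mm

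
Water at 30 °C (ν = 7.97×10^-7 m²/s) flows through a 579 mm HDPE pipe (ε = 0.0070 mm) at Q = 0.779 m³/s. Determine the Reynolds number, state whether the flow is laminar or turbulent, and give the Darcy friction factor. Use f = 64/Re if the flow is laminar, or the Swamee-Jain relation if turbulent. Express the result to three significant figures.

Re ≈ 2.15×10^6; turbulent; f ≈ 0.0107

V = 4Q/(πD²) = 2.959 m/s
Re = VD/ν = 2.959·0.579/7.97×10^-7 = 2.15×10^6
Re > 4000 → turbulent; ε/D = 1.21×10^-5
Swamee-Jain: f = 0.01071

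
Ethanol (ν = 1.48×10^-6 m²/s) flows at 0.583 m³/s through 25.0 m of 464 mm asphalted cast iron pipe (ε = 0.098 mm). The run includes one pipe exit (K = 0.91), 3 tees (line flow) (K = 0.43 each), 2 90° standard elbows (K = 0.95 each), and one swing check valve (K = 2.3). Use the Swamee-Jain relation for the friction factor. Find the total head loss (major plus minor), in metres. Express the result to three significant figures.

H_L ≈ 4.36 m

V = 4Q/(πD²) = 3.448 m/s; V²/2g = 0.6059 m
Re = 1.08×10^6, ε/D = 2.11×10^-4 → f = 0.01483 (Swamee-Jain)
Major: h_f = f(L/D)·V²/2g = 0.01483·53.88·0.6059 = 0.4841 m
Minor: ΣK = 6.40; h_m = ΣK·V²/2g = 3.878 m
Total H_L = 0.4841 + 3.878 = 4.362 m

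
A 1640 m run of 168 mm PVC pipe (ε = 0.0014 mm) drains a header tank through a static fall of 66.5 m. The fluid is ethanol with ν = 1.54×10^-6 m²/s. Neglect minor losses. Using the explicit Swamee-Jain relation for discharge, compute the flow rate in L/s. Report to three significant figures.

Q ≈ 67.8 L/s

Swamee-Jain (Type II): Q = -0.965·√(gD⁵h_f/L)·ln[ε/(3.7D) + √(3.17ν²L/(gD³h_f))]
√(gD⁵h_f/L) = √(9.81·0.168⁵·66.5/1640) = 0.007296
ε/(3.7D) = 2.25×10^-6; √(3.17ν²L/(gD³h_f)) = 6.31×10^-5
Q = -0.965·0.007296·ln(6.539×10^-5) = 0.06784 m³/s
Check: V = 3.06 m/s, Re = 3.34×10^5, f = 0.01420, h_f = 66.1 m ≈ 66.5 m ✓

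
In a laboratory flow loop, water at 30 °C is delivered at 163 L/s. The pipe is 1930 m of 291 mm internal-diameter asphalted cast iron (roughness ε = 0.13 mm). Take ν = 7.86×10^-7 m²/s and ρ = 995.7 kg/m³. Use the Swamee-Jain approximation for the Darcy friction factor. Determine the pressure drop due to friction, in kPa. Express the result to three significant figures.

Δp ≈ 337 kPa

V = 4Q/(πD²) = 4·0.163/(π·0.291²) = 2.451 m/s
Re = VD/ν = 2.451·0.291/7.86×10^-7 = 9.07×10^5 → turbulent
ε/D = 0.13/291 = 4.47×10^-4
Swamee-Jain: f = 0.01698
h_f = f(L/D)V²/(2g) = 0.01698·(1930/0.291)·2.451²/(2·9.81) = 34.49 m
Δp = ρg·h_f = 995.7·9.81·34.49 = 336.8 kPa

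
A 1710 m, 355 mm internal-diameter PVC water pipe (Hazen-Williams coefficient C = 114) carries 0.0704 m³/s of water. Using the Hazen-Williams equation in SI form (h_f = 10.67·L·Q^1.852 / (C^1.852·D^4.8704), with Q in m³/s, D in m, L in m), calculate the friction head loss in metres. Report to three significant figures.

h_f = 10.67·1710·0.0704^1.852 / (114^1.852·0.355^4.8704) = 3.221 m

h_f ≈ 3.22 m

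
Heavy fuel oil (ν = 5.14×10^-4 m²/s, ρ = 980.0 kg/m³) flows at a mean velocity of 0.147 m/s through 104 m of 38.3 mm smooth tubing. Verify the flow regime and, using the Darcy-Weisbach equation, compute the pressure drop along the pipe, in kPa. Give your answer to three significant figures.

Δp ≈ 168 kPa

Re = VD/ν = 0.147·0.03830/5.14×10^-4 = 11.0 → laminar (Re < 2300)
f = 64/Re = 5.843
h_f = f(L/D)V²/(2g) = 5.843·(104/0.03830)·0.147²/(2·9.81) = 17.47 m
Δp = ρg·h_f = 980.0·9.81·17.47 = 168.0 kPa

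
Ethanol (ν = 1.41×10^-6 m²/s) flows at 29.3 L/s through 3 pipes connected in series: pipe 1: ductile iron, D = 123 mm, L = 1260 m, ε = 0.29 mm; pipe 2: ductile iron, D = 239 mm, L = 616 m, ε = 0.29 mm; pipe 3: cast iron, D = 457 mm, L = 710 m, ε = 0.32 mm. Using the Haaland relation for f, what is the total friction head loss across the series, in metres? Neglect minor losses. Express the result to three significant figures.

Pipe 1: V = 2.466 m/s, Re = 2.15×10^5, ε/D = 0.00236, f = 0.02519, h_1 = f(L/D)V²/2g = 79.95 m
Pipe 2: V = 0.6531 m/s, Re = 1.11×10^5, ε/D = 0.00121, f = 0.02250, h_2 = f(L/D)V²/2g = 1.261 m
Pipe 3: V = 0.1786 m/s, Re = 5.79×10^4, ε/D = 7.00×10^-4, f = 0.02237, h_3 = f(L/D)V²/2g = 0.05651 m
Series → Q common, losses add: H = Σh = 81.27 m

H ≈ 81.3 m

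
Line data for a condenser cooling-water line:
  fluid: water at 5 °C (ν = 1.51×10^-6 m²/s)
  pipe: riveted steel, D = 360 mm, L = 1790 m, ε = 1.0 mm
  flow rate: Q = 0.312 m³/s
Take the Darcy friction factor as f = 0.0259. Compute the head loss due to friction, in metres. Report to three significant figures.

h_f ≈ 61.7 m

V = 4Q/(πD²) = 4·0.312/(π·0.360²) = 3.065 m/s
h_f = f(L/D)V²/(2g) = 0.02590·(1790/0.360)·3.065²/(2·9.81) = 61.67 m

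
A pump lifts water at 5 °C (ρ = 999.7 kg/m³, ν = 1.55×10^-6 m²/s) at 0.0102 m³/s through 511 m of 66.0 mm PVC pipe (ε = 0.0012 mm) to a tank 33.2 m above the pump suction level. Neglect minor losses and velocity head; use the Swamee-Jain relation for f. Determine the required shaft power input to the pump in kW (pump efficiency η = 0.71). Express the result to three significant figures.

P_shaft ≈ 13.1 kW

V = 4Q/(πD²) = 2.981 m/s; Re = 1.27×10^5; ε/D = 1.82×10^-5; f = 0.01713
h_f = f(L/D)V²/2g = 60.09 m
Total head H = z + h_f = 33.2 + 60.09 = 93.29 m
P_hyd = ρgQH = 999.7·9.81·0.0102·93.29 = 9.332 kW
P_shaft = P_hyd/η = 9.332/0.71 = 13.14 kW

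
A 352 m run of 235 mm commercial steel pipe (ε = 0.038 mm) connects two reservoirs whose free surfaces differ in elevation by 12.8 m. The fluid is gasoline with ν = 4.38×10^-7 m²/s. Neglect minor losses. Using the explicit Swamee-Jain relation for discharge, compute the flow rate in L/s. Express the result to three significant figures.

Swamee-Jain (Type II): Q = -0.965·√(gD⁵h_f/L)·ln[ε/(3.7D) + √(3.17ν²L/(gD³h_f))]
√(gD⁵h_f/L) = √(9.81·0.235⁵·12.8/352) = 0.01599
ε/(3.7D) = 4.37×10^-5; √(3.17ν²L/(gD³h_f)) = 1.15×10^-5
Q = -0.965·0.01599·ln(5.516×10^-5) = 0.1513 m³/s
Check: V = 3.49 m/s, Re = 1.87×10^6, f = 0.01386, h_f = 12.9 m ≈ 12.8 m ✓

Q ≈ 151 L/s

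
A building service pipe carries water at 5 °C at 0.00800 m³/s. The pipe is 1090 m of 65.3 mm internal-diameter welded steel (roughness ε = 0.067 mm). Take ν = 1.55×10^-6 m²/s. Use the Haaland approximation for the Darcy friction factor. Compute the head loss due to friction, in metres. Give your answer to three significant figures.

V = 4Q/(πD²) = 4·0.00800/(π·0.0653²) = 2.389 m/s
Re = VD/ν = 2.389·0.0653/1.55×10^-6 = 1.01×10^5 → turbulent
ε/D = 0.067/65.3 = 0.00103
Haaland: f = 0.02204
h_f = f(L/D)V²/(2g) = 0.02204·(1090/0.0653)·2.389²/(2·9.81) = 107.0 m

h_f ≈ 107 m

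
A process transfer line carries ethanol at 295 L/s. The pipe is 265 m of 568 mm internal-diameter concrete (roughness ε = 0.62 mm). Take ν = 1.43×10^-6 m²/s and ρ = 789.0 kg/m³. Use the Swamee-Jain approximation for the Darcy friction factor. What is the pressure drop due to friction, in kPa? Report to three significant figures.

Δp ≈ 5.19 kPa

V = 4Q/(πD²) = 4·0.295/(π·0.568²) = 1.164 m/s
Re = VD/ν = 1.164·0.568/1.43×10^-6 = 4.62×10^5 → turbulent
ε/D = 0.62/568 = 0.00109
Swamee-Jain: f = 0.02079
h_f = f(L/D)V²/(2g) = 0.02079·(265/0.568)·1.164²/(2·9.81) = 0.6701 m
Δp = ρg·h_f = 789.0·9.81·0.6701 = 5.187 kPa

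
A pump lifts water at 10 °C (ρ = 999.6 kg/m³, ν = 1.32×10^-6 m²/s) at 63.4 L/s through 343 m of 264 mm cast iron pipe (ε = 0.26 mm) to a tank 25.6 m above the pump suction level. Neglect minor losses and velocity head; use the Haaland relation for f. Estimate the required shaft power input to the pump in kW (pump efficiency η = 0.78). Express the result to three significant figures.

P_shaft ≈ 21.9 kW

V = 4Q/(πD²) = 1.158 m/s; Re = 2.32×10^5; ε/D = 9.85×10^-4; f = 0.02069
h_f = f(L/D)V²/2g = 1.838 m
Total head H = z + h_f = 25.6 + 1.838 = 27.44 m
P_hyd = ρgQH = 999.6·9.81·0.0634·27.44 = 17.06 kW
P_shaft = P_hyd/η = 17.06/0.78 = 21.87 kW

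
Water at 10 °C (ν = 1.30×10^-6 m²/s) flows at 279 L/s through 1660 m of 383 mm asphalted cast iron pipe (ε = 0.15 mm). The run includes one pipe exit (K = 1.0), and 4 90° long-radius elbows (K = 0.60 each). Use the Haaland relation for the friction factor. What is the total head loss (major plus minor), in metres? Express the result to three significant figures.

V = 4Q/(πD²) = 2.422 m/s; V²/2g = 0.2989 m
Re = 7.13×10^5, ε/D = 3.92×10^-4 → f = 0.01657 (Haaland)
Major: h_f = f(L/D)·V²/2g = 0.01657·4334·0.2989 = 21.47 m
Minor: ΣK = 3.40; h_m = ΣK·V²/2g = 1.016 m
Total H_L = 21.47 + 1.016 = 22.48 m

H_L ≈ 22.5 m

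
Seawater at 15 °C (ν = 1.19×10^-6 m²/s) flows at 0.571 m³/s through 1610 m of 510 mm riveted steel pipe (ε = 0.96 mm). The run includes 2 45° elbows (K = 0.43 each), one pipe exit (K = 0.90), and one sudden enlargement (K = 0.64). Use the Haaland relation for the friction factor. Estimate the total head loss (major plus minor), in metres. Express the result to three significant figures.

H_L ≈ 30.2 m

V = 4Q/(πD²) = 2.795 m/s; V²/2g = 0.3982 m
Re = 1.20×10^6, ε/D = 0.00188 → f = 0.02324 (Haaland)
Major: h_f = f(L/D)·V²/2g = 0.02324·3157·0.3982 = 29.21 m
Minor: ΣK = 2.40; h_m = ΣK·V²/2g = 0.9557 m
Total H_L = 29.21 + 0.9557 = 30.17 m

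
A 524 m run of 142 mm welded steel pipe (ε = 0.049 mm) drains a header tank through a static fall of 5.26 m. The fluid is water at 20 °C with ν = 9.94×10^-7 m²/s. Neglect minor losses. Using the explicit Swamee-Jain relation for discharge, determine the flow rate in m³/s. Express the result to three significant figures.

Q ≈ 0.0196 m³/s

Swamee-Jain (Type II): Q = -0.965·√(gD⁵h_f/L)·ln[ε/(3.7D) + √(3.17ν²L/(gD³h_f))]
√(gD⁵h_f/L) = √(9.81·0.142⁵·5.26/524) = 0.002384
ε/(3.7D) = 9.33×10^-5; √(3.17ν²L/(gD³h_f)) = 1.05×10^-4
Q = -0.965·0.002384·ln(1.987×10^-4) = 0.01961 m³/s
Check: V = 1.24 m/s, Re = 1.77×10^5, f = 0.01831, h_f = 5.28 m ≈ 5.26 m ✓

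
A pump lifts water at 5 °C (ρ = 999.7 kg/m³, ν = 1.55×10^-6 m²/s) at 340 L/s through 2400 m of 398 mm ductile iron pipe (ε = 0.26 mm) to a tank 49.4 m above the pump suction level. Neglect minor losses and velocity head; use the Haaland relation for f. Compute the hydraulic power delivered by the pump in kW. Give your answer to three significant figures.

V = 4Q/(πD²) = 2.733 m/s; Re = 7.02×10^5; ε/D = 6.53×10^-4; f = 0.01829
h_f = f(L/D)V²/2g = 41.99 m
Total head H = z + h_f = 49.4 + 41.99 = 91.39 m
P_hyd = ρgQH = 999.7·9.81·0.340·91.39 = 304.7 kW

P_hyd ≈ 305 kW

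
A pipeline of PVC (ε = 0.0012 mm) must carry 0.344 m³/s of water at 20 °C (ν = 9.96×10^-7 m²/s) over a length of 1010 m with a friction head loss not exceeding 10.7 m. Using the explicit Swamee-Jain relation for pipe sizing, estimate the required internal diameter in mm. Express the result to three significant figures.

Swamee-Jain (Type III): D = 0.66·[ε^1.25·(LQ²/(gh_f))^4.75 + ν·Q^9.4·(L/(gh_f))^5.2]^0.04
LQ²/(gh_f) = 1.139; L/(gh_f) = 9.622
Term 1 = ε^1.25·(…)^4.75 = 7.36×10^-8; Term 2 = ν·Q^9.4·(…)^5.2 = 5.69×10^-6
D = 0.66·(7.36×10^-8 + 5.69×10^-6)^0.04 = 0.4073 m = 407 mm
Check: V = 2.64 m/s, Re = 1.08×10^6, f = 0.01154, h_f = 10.2 m ≈ 10.7 m ✓

D ≈ 407 mm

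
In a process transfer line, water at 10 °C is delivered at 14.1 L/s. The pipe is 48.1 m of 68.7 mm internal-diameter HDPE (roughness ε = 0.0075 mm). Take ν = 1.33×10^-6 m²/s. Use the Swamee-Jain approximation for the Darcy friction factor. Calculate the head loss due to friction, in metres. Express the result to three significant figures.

V = 4Q/(πD²) = 4·0.0141/(π·0.0687²) = 3.804 m/s
Re = VD/ν = 3.804·0.0687/1.33×10^-6 = 1.96×10^5 → turbulent
ε/D = 0.0075/68.7 = 1.09×10^-4
Swamee-Jain: f = 0.01651
h_f = f(L/D)V²/(2g) = 0.01651·(48.1/0.0687)·3.804²/(2·9.81) = 8.523 m

h_f ≈ 8.52 m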